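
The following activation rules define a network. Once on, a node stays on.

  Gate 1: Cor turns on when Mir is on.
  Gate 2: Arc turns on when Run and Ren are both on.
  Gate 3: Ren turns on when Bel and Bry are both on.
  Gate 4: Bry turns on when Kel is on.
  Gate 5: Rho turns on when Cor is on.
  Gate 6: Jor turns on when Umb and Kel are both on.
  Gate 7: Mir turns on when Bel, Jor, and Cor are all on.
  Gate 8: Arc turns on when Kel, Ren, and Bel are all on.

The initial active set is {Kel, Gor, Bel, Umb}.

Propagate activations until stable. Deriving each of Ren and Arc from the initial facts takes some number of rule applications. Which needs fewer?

Ren: Gate 4: Kel on → Bry on. Bel and Bry are on, so Ren turns on (Gate 3). [2 rule applications]
Arc: Gate 4: Kel on → Bry on. Bel and Bry are on, so Ren turns on (Gate 3). Gate 8: Kel, Ren, and Bel on → Arc on. [3 rule applications]
Ren needs fewer.

Ren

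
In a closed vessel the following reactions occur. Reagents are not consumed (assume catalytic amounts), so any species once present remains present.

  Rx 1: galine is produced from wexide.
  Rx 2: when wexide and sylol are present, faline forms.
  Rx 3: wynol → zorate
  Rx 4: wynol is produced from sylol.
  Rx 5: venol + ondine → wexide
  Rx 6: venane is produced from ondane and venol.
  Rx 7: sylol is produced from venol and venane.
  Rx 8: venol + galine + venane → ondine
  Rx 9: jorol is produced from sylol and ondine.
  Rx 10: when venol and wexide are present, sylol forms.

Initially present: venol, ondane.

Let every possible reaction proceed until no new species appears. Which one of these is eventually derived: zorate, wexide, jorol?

zorate

ondane and venol present → venane forms (Rx 6).
venol and venane present → sylol forms (Rx 7).
sylol present → wynol forms (Rx 4).
wynol present → zorate forms (Rx 3).
jorol would need sylol and ondine (Rx 9), but ondine never forms. wexide would need venol and ondine (Rx 5), but ondine never forms.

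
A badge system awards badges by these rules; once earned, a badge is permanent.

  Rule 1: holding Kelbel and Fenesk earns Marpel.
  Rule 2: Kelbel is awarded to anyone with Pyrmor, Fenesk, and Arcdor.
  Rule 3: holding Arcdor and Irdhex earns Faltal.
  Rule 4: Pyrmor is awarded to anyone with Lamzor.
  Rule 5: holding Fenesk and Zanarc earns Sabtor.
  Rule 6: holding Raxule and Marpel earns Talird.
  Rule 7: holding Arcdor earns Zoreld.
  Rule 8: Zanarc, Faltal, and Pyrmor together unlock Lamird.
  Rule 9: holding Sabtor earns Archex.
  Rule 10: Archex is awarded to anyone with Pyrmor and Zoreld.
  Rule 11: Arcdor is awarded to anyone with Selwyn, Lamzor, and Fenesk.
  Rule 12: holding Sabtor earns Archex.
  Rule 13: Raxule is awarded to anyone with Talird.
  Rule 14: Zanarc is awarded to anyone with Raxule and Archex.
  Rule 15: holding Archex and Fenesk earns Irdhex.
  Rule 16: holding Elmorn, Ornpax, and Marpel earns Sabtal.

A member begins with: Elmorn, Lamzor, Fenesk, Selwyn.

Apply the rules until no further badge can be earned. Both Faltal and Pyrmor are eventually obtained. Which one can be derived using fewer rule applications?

Pyrmor: With Lamzor, Pyrmor is earned (Rule 4). [1 rule application]
Faltal: With Lamzor, Pyrmor is earned (Rule 4). With Selwyn, Lamzor, and Fenesk, Arcdor is earned (Rule 11). With Arcdor, Zoreld is earned (Rule 7). With Pyrmor and Zoreld, Archex is earned (Rule 10). With Archex and Fenesk, Irdhex is earned (Rule 15). With Arcdor and Irdhex, Faltal is earned (Rule 3). [6 rule applications]
Pyrmor needs fewer.

Pyrmor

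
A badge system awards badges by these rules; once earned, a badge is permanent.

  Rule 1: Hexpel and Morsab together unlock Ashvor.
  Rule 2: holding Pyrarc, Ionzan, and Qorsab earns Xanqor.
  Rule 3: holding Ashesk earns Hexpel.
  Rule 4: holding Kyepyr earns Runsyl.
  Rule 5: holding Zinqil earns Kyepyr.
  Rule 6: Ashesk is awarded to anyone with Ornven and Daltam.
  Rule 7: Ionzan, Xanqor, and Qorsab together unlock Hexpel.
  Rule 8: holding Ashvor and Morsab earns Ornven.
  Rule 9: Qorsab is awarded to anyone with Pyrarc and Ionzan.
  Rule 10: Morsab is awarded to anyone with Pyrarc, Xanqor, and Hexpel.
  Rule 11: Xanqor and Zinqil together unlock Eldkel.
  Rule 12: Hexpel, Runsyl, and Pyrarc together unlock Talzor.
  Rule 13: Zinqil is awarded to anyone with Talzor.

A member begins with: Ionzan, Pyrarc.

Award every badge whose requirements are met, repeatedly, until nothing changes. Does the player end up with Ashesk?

Ashesk would need Ornven and Daltam (Rule 6), but Daltam is never earned.

No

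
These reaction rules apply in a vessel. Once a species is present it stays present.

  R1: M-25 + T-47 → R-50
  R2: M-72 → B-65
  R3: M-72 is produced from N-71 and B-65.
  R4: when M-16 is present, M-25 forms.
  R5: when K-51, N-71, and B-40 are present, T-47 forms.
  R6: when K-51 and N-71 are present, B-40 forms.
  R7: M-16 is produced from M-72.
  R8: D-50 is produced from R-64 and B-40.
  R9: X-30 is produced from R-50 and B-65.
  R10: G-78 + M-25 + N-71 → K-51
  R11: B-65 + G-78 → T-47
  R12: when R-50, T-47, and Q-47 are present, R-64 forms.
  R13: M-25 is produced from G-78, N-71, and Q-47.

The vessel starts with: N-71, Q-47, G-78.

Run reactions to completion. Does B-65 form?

No

B-65 would need M-72 (R2), but M-72 never forms.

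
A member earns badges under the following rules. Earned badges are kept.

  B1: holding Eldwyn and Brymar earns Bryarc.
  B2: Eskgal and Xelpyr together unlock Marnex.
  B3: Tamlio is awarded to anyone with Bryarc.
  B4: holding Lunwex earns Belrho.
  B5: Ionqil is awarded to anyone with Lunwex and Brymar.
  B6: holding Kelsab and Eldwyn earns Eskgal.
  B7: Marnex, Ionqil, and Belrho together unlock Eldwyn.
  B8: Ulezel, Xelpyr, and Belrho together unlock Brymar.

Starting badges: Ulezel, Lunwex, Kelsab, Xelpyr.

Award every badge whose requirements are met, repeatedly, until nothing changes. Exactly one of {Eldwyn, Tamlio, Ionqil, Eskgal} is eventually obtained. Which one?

With Lunwex, Belrho is earned (B4).
With Ulezel, Xelpyr, and Belrho, Brymar is earned (B8).
With Lunwex and Brymar, Ionqil is earned (B5).
Eldwyn would need Marnex, Ionqil, and Belrho (B7), but Marnex is never earned. Tamlio would need Bryarc (B3), but Bryarc is never earned. Eskgal would need Kelsab and Eldwyn (B6), but Eldwyn is never earned.

Ionqil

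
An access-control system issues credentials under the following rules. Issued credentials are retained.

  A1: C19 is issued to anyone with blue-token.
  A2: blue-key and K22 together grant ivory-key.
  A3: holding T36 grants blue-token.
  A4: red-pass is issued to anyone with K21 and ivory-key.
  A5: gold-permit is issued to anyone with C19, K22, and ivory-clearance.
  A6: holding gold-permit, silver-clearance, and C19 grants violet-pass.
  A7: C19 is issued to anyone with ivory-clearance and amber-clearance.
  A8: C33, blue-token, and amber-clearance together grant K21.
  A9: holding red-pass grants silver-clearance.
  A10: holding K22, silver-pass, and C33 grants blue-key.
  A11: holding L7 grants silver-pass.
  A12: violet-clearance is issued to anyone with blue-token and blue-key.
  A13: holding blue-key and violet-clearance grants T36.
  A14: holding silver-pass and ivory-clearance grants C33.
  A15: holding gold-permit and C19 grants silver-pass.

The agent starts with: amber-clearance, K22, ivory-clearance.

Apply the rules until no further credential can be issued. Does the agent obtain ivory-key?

Holding ivory-clearance and amber-clearance grants C19 (A7).
Holding C19, K22, and ivory-clearance grants gold-permit (A5).
Holding gold-permit and C19 grants silver-pass (A15).
Holding silver-pass and ivory-clearance grants C33 (A14).
Holding K22, silver-pass, and C33 grants blue-key (A10).
Holding blue-key and K22 grants ivory-key (A2).

Yes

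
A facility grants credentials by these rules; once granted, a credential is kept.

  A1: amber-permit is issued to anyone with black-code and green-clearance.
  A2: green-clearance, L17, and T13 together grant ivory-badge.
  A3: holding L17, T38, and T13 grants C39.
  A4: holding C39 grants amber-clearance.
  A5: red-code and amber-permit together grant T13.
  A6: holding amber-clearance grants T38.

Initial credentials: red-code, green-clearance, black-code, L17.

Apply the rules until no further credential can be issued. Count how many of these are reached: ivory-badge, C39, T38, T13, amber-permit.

Holding black-code and green-clearance grants amber-permit (A1).
Holding red-code and amber-permit grants T13 (A5).
Holding green-clearance, L17, and T13 grants ivory-badge (A2).
ivory-badge: reached.
C39 would need L17, T38, and T13 (A3), but T38 is never granted.
T38 would need amber-clearance (A6), but amber-clearance is never granted.
T13: reached.
amber-permit: reached.
Reached: ivory-badge, T13, and amber-permit — 3 of the 5.

3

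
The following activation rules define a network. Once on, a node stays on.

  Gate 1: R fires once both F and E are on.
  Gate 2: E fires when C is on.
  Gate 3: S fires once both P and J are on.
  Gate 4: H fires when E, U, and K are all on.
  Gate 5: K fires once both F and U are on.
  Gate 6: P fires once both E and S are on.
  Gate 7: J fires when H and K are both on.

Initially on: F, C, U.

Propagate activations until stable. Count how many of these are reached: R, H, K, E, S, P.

4

Gate 2: C on → E on.
F and U are on, so K fires (Gate 5).
Gate 4: E, U, and K on → H on.
F and E are on, so R fires (Gate 1).
R: reached.
H: reached.
K: reached.
E: reached.
S would need P and J (Gate 3), but P never turns on.
P would need E and S (Gate 6), but S never turns on.
Reached: R, H, K, and E — 4 of the 6.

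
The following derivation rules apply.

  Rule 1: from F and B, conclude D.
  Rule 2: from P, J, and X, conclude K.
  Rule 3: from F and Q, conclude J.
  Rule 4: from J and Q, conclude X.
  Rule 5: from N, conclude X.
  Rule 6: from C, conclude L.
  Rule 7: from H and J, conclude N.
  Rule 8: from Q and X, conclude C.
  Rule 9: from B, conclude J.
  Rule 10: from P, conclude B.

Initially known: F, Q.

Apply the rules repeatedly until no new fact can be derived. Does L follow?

Yes

F and Q hold, so J follows (Rule 3).
J and Q hold, so X follows (Rule 4).
From Q and X, Rule 8 gives C.
From C, Rule 6 gives L.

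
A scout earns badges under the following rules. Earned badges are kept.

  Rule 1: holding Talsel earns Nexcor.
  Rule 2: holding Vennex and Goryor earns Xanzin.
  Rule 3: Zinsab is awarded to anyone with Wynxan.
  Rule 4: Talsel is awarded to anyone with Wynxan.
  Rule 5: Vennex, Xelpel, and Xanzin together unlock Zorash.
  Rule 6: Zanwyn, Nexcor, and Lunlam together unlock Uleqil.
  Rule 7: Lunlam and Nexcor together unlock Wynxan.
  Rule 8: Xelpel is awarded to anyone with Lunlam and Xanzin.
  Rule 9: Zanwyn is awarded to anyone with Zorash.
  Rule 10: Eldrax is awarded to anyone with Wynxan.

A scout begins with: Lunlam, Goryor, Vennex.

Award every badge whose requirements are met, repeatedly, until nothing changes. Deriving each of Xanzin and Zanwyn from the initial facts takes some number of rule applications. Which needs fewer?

Xanzin

Xanzin: With Vennex and Goryor, Xanzin is earned (Rule 2). [1 rule application]
Zanwyn: With Vennex and Goryor, Xanzin is earned (Rule 2). With Lunlam and Xanzin, Xelpel is earned (Rule 8). With Vennex, Xelpel, and Xanzin, Zorash is earned (Rule 5). With Zorash, Zanwyn is earned (Rule 9). [4 rule applications]
Xanzin needs fewer.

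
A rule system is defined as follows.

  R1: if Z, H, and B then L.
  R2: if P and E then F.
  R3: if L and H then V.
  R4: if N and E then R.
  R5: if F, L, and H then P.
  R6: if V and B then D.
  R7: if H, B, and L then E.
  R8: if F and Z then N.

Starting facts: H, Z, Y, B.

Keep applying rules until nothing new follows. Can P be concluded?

No

P would need F, L, and H (R5), but F is never established.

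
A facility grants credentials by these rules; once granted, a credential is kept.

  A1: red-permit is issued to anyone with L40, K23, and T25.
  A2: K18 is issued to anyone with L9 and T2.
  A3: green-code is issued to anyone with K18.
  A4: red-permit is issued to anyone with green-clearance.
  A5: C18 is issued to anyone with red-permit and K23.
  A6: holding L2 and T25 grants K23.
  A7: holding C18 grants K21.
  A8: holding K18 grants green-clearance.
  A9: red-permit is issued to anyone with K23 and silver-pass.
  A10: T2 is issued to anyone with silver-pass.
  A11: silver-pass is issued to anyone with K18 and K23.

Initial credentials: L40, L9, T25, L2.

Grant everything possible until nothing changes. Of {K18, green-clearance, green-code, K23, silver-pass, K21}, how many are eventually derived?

2

Holding L2 and T25 grants K23 (A6).
Holding L40, K23, and T25 grants red-permit (A1).
Holding red-permit and K23 grants C18 (A5).
Holding C18 grants K21 (A7).
K18 would need L9 and T2 (A2), but T2 is never granted.
green-clearance would need K18 (A8), but K18 is never granted.
green-code would need K18 (A3), but K18 is never granted.
K23: reached.
silver-pass would need K18 and K23 (A11), but K18 is never granted.
K21: reached.
Reached: K23 and K21 — 2 of the 6.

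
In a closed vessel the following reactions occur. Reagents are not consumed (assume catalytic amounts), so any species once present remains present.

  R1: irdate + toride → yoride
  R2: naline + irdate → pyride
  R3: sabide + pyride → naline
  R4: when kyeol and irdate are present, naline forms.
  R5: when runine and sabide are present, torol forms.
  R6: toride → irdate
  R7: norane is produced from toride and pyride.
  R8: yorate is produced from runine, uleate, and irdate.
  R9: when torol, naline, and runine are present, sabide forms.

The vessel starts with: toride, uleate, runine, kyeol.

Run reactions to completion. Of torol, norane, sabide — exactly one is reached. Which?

norane

toride present → irdate forms (R6).
kyeol and irdate present → naline forms (R4).
naline and irdate present → pyride forms (R2).
toride and pyride present → norane forms (R7).
sabide would need torol, naline, and runine (R9), but torol never forms. torol would need runine and sabide (R5), but sabide never forms.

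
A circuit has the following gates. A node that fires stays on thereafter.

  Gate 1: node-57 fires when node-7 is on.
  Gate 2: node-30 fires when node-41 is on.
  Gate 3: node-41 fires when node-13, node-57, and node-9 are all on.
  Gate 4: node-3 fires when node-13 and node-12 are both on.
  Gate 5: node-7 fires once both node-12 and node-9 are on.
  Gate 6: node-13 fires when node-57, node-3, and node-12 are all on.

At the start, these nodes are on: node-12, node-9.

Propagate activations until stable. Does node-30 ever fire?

node-30 would need node-41 (Gate 2), but node-41 never turns on.

No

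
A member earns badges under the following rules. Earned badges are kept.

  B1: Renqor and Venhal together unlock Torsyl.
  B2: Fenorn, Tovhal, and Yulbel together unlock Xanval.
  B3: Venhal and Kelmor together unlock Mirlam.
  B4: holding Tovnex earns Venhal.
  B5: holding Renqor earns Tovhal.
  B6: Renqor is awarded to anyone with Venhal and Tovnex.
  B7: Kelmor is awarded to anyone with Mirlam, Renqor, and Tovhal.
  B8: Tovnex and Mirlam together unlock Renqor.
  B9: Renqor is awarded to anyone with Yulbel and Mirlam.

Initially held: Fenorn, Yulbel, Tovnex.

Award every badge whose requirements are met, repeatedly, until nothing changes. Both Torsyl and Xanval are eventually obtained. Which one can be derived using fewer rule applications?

Torsyl

Torsyl: With Tovnex, Venhal is earned (B4). With Venhal and Tovnex, Renqor is earned (B6). With Renqor and Venhal, Torsyl is earned (B1). [3 rule applications]
Xanval: With Tovnex, Venhal is earned (B4). With Venhal and Tovnex, Renqor is earned (B6). With Renqor, Tovhal is earned (B5). With Fenorn, Tovhal, and Yulbel, Xanval is earned (B2). [4 rule applications]
Torsyl needs fewer.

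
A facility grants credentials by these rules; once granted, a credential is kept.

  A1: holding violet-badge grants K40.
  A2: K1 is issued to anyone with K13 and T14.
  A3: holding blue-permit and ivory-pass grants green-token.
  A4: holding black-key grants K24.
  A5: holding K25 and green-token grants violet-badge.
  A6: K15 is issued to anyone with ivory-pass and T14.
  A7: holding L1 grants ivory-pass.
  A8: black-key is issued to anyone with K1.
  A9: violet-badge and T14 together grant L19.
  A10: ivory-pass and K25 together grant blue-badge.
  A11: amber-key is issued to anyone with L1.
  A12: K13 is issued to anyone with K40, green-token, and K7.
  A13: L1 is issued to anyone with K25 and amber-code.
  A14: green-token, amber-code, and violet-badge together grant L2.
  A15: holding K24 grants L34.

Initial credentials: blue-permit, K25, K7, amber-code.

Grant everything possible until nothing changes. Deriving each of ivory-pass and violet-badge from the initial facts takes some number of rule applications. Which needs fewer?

ivory-pass

ivory-pass: Holding K25 and amber-code grants L1 (A13). Holding L1 grants ivory-pass (A7). [2 rule applications]
violet-badge: Holding K25 and amber-code grants L1 (A13). Holding L1 grants ivory-pass (A7). Holding blue-permit and ivory-pass grants green-token (A3). Holding K25 and green-token grants violet-badge (A5). [4 rule applications]
ivory-pass needs fewer.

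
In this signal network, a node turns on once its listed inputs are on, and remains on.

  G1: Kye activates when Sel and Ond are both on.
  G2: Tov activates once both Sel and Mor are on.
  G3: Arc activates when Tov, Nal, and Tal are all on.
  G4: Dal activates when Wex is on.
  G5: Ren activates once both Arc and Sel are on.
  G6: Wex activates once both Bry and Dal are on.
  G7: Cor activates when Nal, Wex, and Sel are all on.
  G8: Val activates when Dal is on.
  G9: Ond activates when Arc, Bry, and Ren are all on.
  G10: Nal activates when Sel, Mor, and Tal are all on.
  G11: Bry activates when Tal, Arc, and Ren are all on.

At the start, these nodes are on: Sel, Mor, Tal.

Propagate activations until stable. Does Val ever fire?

Val would need Dal (G8), but Dal never turns on.

No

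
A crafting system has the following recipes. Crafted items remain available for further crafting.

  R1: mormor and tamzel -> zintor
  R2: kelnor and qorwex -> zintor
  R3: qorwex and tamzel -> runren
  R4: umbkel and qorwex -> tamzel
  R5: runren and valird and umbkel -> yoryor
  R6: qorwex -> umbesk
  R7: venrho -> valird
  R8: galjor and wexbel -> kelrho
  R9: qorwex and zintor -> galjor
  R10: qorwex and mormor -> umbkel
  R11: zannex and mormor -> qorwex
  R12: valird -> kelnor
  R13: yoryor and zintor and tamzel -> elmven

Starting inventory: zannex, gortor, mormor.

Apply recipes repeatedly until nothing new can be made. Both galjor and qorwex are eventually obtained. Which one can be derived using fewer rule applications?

qorwex: Using R11, zannex and mormor make qorwex. [1 rule application]
galjor: Using R11, zannex and mormor make qorwex. Using R10, qorwex and mormor make umbkel. Using R4, umbkel and qorwex make tamzel. mormor and tamzel -> zintor (R1). Using R9, qorwex and zintor make galjor. [5 rule applications]
qorwex needs fewer.

qorwex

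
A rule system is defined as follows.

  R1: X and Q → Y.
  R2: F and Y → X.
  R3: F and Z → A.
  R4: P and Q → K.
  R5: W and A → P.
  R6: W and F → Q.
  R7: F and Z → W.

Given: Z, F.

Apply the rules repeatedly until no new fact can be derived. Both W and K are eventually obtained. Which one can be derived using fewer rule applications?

W: From F and Z, R7 gives W. [1 rule application]
K: F and Z hold, so A follows (R3). From F and Z, R7 gives W. From W and F, R6 gives Q. From W and A, R5 gives P. P and Q hold, so K follows (R4). [5 rule applications]
W needs fewer.

W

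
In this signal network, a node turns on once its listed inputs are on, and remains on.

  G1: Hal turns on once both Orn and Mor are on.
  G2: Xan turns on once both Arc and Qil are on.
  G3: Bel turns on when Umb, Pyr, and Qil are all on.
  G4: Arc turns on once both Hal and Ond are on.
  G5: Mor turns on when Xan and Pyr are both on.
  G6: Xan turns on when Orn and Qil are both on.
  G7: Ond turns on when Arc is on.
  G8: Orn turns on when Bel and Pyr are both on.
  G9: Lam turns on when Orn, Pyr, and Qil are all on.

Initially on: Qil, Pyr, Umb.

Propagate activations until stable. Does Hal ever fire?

Yes

G3: Umb, Pyr, and Qil on → Bel on.
Bel and Pyr are on, so Orn turns on (G8).
G6: Orn and Qil on → Xan on.
G5: Xan and Pyr on → Mor on.
Orn and Mor are on, so Hal turns on (G1).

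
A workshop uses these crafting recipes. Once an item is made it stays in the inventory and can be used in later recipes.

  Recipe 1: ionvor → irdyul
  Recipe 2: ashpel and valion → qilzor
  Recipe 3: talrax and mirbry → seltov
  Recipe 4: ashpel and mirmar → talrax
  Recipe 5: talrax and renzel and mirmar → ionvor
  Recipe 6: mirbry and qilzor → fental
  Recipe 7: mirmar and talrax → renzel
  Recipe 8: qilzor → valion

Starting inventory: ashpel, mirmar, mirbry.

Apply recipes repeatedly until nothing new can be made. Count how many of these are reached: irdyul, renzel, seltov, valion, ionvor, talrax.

ashpel and mirmar → talrax (Recipe 4).
talrax and mirbry → seltov (Recipe 3).
Using Recipe 7, mirmar and talrax make renzel.
talrax and renzel and mirmar → ionvor (Recipe 5).
Using Recipe 1, ionvor makes irdyul.
irdyul: reached.
renzel: reached.
seltov: reached.
valion would need qilzor (Recipe 8), but qilzor is never obtained.
ionvor: reached.
talrax: reached.
Reached: irdyul, renzel, seltov, ionvor, and talrax — 5 of the 6.

5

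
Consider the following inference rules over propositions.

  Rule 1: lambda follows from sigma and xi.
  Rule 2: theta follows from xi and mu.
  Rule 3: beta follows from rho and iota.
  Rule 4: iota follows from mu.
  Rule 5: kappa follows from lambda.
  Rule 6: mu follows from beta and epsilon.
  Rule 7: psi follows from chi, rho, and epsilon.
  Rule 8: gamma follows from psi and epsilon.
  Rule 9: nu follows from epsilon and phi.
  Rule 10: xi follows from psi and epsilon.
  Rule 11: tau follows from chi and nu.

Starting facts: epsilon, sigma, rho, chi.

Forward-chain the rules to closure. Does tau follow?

No

tau would need chi and nu (Rule 11), but nu is never established.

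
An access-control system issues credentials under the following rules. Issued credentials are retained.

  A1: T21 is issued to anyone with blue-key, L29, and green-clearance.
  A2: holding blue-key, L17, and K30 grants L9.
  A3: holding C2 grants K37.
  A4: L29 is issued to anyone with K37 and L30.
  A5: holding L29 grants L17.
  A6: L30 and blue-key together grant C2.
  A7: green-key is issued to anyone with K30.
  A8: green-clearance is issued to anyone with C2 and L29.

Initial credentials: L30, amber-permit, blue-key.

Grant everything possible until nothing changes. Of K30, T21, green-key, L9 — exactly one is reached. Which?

Holding L30 and blue-key grants C2 (A6).
Holding C2 grants K37 (A3).
Holding K37 and L30 grants L29 (A4).
Holding C2 and L29 grants green-clearance (A8).
Holding blue-key, L29, and green-clearance grants T21 (A1).
green-key would need K30 (A7), but K30 is never granted. No rule produces K30, and it is not given. L9 would need blue-key, L17, and K30 (A2), but K30 is never granted.

T21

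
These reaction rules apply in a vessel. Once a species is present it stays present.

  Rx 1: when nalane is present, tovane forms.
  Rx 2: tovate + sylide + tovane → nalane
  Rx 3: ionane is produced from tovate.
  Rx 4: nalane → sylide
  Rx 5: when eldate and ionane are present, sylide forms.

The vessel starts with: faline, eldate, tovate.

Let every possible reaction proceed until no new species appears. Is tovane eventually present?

No

tovane would need nalane (Rx 1), but nalane never forms.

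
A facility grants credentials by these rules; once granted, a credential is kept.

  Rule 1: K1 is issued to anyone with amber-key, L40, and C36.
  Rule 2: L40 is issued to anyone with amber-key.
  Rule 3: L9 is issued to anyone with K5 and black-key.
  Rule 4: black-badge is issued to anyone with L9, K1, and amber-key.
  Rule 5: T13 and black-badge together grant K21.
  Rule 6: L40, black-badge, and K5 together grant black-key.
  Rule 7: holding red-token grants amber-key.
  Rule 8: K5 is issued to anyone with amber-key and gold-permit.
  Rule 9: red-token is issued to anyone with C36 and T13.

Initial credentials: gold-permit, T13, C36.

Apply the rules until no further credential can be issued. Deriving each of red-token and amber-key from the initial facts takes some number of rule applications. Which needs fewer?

red-token

red-token: Holding C36 and T13 grants red-token (Rule 9). [1 rule application]
amber-key: Holding C36 and T13 grants red-token (Rule 9). Holding red-token grants amber-key (Rule 7). [2 rule applications]
red-token needs fewer.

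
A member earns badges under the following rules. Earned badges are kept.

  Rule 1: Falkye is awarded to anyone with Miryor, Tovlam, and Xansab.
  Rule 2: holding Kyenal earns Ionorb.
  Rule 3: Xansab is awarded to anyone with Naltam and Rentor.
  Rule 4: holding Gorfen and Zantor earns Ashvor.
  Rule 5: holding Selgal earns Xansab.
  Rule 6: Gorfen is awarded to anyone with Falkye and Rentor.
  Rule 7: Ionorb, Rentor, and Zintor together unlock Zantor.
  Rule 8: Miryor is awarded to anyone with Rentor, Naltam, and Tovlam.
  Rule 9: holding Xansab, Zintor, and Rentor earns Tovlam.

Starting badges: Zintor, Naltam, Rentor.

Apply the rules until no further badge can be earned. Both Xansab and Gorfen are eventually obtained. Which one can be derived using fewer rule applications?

Xansab

Xansab: With Naltam and Rentor, Xansab is earned (Rule 3). [1 rule application]
Gorfen: With Naltam and Rentor, Xansab is earned (Rule 3). With Xansab, Zintor, and Rentor, Tovlam is earned (Rule 9). With Rentor, Naltam, and Tovlam, Miryor is earned (Rule 8). With Miryor, Tovlam, and Xansab, Falkye is earned (Rule 1). With Falkye and Rentor, Gorfen is earned (Rule 6). [5 rule applications]
Xansab needs fewer.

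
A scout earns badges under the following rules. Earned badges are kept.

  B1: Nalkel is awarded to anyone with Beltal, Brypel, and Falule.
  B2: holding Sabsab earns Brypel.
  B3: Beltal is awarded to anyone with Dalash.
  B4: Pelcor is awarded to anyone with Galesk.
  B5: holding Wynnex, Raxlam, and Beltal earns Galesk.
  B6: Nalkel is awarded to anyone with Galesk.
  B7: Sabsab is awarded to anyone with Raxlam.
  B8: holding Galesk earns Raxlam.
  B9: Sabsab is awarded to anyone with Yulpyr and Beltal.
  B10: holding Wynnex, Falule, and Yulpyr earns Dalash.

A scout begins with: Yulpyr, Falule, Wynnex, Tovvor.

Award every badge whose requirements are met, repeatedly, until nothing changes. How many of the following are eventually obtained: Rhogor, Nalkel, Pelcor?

With Wynnex, Falule, and Yulpyr, Dalash is earned (B10).
With Dalash, Beltal is earned (B3).
With Yulpyr and Beltal, Sabsab is earned (B9).
With Sabsab, Brypel is earned (B2).
With Beltal, Brypel, and Falule, Nalkel is earned (B1).
No rule produces Rhogor, and it is not given.
Nalkel: reached.
Pelcor would need Galesk (B4), but Galesk is never earned.
Reached: Nalkel — 1 of the 3.

1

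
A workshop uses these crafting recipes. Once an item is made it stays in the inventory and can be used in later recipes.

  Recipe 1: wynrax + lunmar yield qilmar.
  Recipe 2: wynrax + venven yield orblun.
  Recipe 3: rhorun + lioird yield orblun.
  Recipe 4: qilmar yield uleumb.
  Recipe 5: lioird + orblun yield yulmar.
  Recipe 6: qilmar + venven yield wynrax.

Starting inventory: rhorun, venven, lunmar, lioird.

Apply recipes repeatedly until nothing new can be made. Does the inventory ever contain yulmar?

Using Recipe 3, rhorun and lioird make orblun.
Using Recipe 5, lioird and orblun make yulmar.

Yes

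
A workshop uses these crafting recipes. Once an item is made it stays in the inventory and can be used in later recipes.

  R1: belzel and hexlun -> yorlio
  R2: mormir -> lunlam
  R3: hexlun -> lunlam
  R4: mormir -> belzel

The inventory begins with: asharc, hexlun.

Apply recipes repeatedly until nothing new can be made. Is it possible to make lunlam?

hexlun -> lunlam (R3).

Yes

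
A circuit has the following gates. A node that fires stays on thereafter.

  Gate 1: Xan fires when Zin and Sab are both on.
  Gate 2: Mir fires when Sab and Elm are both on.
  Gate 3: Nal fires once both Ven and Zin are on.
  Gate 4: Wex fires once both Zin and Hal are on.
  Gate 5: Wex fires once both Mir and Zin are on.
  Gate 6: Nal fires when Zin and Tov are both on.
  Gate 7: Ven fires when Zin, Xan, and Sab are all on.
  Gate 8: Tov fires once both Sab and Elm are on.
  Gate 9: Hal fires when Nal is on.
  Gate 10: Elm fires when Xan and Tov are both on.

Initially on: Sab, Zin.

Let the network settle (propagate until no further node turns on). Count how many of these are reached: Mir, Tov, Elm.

0

Mir would need Sab and Elm (Gate 2), but Elm never turns on.
Tov would need Sab and Elm (Gate 8), but Elm never turns on.
Elm would need Xan and Tov (Gate 10), but Tov never turns on.
None of the 3 are reached.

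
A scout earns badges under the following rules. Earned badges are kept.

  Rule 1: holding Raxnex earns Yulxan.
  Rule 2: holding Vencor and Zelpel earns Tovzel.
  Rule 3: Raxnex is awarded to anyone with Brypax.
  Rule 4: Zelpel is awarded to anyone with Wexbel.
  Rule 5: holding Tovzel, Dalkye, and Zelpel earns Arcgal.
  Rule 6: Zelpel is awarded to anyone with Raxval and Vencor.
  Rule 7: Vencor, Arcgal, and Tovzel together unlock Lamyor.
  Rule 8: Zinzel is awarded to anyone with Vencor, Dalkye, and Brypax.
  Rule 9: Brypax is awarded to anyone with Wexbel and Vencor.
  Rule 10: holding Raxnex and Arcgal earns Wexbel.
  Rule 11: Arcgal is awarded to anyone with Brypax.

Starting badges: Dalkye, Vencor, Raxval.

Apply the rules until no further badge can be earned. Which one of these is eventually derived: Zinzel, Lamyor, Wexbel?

Lamyor

With Raxval and Vencor, Zelpel is earned (Rule 6).
With Vencor and Zelpel, Tovzel is earned (Rule 2).
With Tovzel, Dalkye, and Zelpel, Arcgal is earned (Rule 5).
With Vencor, Arcgal, and Tovzel, Lamyor is earned (Rule 7).
Wexbel would need Raxnex and Arcgal (Rule 10), but Raxnex is never earned. Zinzel would need Vencor, Dalkye, and Brypax (Rule 8), but Brypax is never earned.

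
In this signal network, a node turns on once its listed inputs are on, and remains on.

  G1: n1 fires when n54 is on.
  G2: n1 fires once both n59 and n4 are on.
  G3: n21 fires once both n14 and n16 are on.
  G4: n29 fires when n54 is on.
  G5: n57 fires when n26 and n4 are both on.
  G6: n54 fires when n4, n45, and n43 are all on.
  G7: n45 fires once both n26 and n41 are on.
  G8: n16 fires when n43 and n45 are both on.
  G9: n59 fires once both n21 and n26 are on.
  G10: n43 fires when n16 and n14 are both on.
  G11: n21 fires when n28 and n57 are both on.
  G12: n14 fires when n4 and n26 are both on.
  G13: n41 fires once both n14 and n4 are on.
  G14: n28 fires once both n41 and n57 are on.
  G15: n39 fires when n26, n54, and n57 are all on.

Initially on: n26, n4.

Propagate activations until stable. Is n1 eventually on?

n4 and n26 are on, so n14 fires (G12).
n26 and n4 are on, so n57 fires (G5).
G13: n14 and n4 on → n41 on.
G14: n41 and n57 on → n28 on.
n28 and n57 are on, so n21 fires (G11).
G9: n21 and n26 on → n59 on.
n59 and n4 are on, so n1 fires (G2).

Yes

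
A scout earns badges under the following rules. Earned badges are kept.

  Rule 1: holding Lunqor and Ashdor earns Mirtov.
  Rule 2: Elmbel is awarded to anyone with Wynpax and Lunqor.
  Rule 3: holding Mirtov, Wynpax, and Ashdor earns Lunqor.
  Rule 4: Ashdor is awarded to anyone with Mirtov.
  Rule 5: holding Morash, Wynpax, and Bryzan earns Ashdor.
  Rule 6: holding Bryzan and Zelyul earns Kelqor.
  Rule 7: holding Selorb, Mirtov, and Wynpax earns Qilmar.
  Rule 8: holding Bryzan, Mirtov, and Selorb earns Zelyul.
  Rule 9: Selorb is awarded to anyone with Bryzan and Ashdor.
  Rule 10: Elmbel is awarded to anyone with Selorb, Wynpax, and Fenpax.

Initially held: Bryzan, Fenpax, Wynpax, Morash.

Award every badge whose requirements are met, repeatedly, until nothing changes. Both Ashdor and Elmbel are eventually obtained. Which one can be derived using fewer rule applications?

Ashdor: With Morash, Wynpax, and Bryzan, Ashdor is earned (Rule 5). [1 rule application]
Elmbel: With Morash, Wynpax, and Bryzan, Ashdor is earned (Rule 5). With Bryzan and Ashdor, Selorb is earned (Rule 9). With Selorb, Wynpax, and Fenpax, Elmbel is earned (Rule 10). [3 rule applications]
Ashdor needs fewer.

Ashdor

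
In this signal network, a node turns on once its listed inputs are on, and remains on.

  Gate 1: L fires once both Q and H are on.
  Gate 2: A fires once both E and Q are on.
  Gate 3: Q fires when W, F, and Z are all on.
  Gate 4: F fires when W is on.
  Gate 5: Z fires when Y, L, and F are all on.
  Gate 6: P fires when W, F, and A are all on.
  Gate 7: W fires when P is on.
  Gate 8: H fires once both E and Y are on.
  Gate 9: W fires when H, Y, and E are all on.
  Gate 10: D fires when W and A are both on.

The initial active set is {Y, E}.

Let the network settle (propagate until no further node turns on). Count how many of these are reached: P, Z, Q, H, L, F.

2

E and Y are on, so H fires (Gate 8).
H, Y, and E are on, so W fires (Gate 9).
Gate 4: W on → F on.
P would need W, F, and A (Gate 6), but A never turns on.
Z would need Y, L, and F (Gate 5), but L never turns on.
Q would need W, F, and Z (Gate 3), but Z never turns on.
H: reached.
L would need Q and H (Gate 1), but Q never turns on.
F: reached.
Reached: H and F — 2 of the 6.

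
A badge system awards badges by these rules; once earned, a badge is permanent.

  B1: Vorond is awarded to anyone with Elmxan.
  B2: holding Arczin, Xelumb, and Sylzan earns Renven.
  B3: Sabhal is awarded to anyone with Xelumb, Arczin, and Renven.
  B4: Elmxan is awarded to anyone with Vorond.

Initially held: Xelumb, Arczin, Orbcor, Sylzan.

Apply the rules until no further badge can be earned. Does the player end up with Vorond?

Vorond would need Elmxan (B1), but Elmxan is never earned.

No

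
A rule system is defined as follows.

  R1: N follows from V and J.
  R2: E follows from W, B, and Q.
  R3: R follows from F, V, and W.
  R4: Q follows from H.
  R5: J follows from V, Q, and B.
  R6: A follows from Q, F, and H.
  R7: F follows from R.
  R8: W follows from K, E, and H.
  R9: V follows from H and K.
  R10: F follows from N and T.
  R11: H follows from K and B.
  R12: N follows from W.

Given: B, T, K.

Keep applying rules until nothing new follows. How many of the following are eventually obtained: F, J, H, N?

4

From K and B, R11 gives H.
From H and K, R9 gives V.
H holds, so Q follows (R4).
From V, Q, and B, R5 gives J.
V and J hold, so N follows (R1).
From N and T, R10 gives F.
F: reached.
J: reached.
H: reached.
N: reached.
All 4 are reached.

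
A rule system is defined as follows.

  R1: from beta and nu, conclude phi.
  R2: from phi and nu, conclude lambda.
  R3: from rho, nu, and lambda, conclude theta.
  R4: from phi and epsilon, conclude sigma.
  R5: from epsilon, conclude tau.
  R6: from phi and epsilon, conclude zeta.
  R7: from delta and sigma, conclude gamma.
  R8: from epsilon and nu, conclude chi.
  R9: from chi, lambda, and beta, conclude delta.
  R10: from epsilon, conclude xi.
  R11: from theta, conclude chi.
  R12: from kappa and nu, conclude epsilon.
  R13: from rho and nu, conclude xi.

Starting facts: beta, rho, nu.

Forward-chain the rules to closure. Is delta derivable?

Yes

beta and nu hold, so phi follows (R1).
phi and nu hold, so lambda follows (R2).
rho, nu, and lambda hold, so theta follows (R3).
From theta, R11 gives chi.
From chi, lambda, and beta, R9 gives delta.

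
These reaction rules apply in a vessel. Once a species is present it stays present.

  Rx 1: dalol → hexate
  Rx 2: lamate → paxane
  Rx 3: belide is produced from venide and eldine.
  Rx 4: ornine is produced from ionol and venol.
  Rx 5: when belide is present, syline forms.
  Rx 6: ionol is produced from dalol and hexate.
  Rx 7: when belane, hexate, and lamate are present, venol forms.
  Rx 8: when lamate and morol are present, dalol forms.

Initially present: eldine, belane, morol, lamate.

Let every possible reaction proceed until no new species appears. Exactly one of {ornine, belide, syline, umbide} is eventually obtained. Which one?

lamate and morol present → dalol forms (Rx 8).
dalol present → hexate forms (Rx 1).
belane, hexate, and lamate present → venol forms (Rx 7).
dalol and hexate present → ionol forms (Rx 6).
ionol and venol present → ornine forms (Rx 4).
syline would need belide (Rx 5), but belide never forms. belide would need venide and eldine (Rx 3), but venide never forms. No rule produces umbide, and it is not given.

ornine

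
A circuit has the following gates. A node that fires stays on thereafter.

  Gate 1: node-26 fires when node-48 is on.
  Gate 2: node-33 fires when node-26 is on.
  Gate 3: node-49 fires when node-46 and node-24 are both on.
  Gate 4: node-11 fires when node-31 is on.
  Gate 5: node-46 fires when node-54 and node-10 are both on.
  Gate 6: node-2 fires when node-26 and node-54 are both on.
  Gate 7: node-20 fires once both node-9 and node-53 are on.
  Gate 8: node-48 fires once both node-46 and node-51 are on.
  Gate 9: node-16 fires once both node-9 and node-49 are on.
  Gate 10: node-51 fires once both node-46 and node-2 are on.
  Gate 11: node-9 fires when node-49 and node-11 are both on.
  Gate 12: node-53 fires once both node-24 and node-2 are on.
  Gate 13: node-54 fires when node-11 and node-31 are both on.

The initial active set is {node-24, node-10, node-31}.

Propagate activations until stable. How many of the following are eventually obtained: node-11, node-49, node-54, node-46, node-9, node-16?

6

node-31 is on, so node-11 fires (Gate 4).
Gate 13: node-11 and node-31 on → node-54 on.
node-54 and node-10 are on, so node-46 fires (Gate 5).
Gate 3: node-46 and node-24 on → node-49 on.
node-49 and node-11 are on, so node-9 fires (Gate 11).
Gate 9: node-9 and node-49 on → node-16 on.
node-11: reached.
node-49: reached.
node-54: reached.
node-46: reached.
node-9: reached.
node-16: reached.
All 6 are reached.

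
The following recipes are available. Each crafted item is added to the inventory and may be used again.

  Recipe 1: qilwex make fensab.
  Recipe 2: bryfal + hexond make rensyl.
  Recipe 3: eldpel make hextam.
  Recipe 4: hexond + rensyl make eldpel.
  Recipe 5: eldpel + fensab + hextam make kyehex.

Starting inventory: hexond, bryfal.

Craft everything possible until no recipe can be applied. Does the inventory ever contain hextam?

Using Recipe 2, bryfal and hexond make rensyl.
Using Recipe 4, hexond and rensyl make eldpel.
Using Recipe 3, eldpel makes hextam.

Yes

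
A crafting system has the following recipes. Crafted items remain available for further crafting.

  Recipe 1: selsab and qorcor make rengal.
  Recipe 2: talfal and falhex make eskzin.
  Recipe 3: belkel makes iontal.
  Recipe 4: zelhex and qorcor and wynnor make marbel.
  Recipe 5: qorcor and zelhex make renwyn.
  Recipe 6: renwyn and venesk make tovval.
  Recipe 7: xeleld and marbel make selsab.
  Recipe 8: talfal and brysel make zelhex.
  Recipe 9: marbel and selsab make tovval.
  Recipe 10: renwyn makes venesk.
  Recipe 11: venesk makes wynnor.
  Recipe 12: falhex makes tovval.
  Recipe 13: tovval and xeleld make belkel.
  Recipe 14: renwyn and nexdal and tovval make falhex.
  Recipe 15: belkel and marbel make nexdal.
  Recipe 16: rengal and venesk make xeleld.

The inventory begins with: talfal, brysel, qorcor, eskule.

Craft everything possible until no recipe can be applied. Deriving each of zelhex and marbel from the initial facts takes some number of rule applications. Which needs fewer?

zelhex: Using Recipe 8, talfal and brysel make zelhex. [1 rule application]
marbel: talfal and brysel → zelhex (Recipe 8). Using Recipe 5, qorcor and zelhex make renwyn. renwyn → venesk (Recipe 10). venesk → wynnor (Recipe 11). zelhex and qorcor and wynnor → marbel (Recipe 4). [5 rule applications]
zelhex needs fewer.

zelhex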